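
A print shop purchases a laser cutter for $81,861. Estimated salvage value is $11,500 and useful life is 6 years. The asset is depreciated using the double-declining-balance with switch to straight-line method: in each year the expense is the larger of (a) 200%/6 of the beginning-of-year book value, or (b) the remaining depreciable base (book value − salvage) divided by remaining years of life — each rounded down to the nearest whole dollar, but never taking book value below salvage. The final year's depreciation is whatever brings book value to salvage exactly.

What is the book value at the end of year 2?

Depreciable base = $81,861 − $11,500 = $70,361.
Year 1: DB = ⌊$81,861 × 200%/6⌋ = $27,287; SL = ⌊$70,361/6⌋ = $11,726 → take DB $27,287. Book value $54,574.
Year 2: DB = ⌊$54,574 × 200%/6⌋ = $18,191; SL = ⌊$43,074/5⌋ = $8,614 → take DB $18,191. Book value $36,383.

$36,383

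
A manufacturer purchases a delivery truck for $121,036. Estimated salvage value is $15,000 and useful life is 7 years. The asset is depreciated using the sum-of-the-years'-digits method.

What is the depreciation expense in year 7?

$3,787

Depreciable base = $121,036 − $15,000 = $106,036.
Sum of the years' digits = 7+6+5+4+3+2+1 = 28.
Year 1: $106,036 × 7/28 = $26,509. Book value $94,527.
Year 2: $106,036 × 6/28 = $22,722. Book value $71,805.
Year 3: $106,036 × 5/28 = $18,935. Book value $52,870.
Year 4: $106,036 × 4/28 = $15,148. Book value $37,722.
Year 5: $106,036 × 3/28 = $11,361. Book value $26,361.
Year 6: $106,036 × 2/28 = $7,574. Book value $18,787.
Year 7: $106,036 × 1/28 = $3,787. Book value $15,000.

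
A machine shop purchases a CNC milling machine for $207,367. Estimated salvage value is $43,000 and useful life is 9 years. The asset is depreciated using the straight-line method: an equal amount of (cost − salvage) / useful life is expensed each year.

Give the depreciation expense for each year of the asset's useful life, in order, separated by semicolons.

Depreciable base = $207,367 − $43,000 = $164,367.
Annual expense = $164,367 / 9 = $18,263.
End of year 1: book value $189,104.
End of year 2: book value $170,841.
End of year 3: book value $152,578.
End of year 4: book value $134,315.
End of year 5: book value $116,052.
End of year 6: book value $97,789.
End of year 7: book value $79,526.
End of year 8: book value $61,263.
End of year 9: book value $43,000.

$18,263; $18,263; $18,263; $18,263; $18,263; $18,263; $18,263; $18,263; $18,263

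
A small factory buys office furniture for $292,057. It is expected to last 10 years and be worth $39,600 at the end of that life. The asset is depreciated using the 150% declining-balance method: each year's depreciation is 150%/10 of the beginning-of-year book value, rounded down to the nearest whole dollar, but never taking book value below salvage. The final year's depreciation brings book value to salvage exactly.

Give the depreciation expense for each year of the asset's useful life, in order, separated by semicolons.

$43,808; $37,237; $31,651; $26,904; $22,868; $19,438; $16,522; $14,044; $11,937; $28,048

Depreciable base = $292,057 − $39,600 = $252,457.
Year 1: ⌊$292,057 × 150%/10⌋ = $43,808. Book value $248,249.
Year 2: ⌊$248,249 × 150%/10⌋ = $37,237. Book value $211,012.
Year 3: ⌊$211,012 × 150%/10⌋ = $31,651. Book value $179,361.
Year 4: ⌊$179,361 × 150%/10⌋ = $26,904. Book value $152,457.
Year 5: ⌊$152,457 × 150%/10⌋ = $22,868. Book value $129,589.
Year 6: ⌊$129,589 × 150%/10⌋ = $19,438. Book value $110,151.
Year 7: ⌊$110,151 × 150%/10⌋ = $16,522. Book value $93,629.
Year 8: ⌊$93,629 × 150%/10⌋ = $14,044. Book value $79,585.
Year 9: ⌊$79,585 × 150%/10⌋ = $11,937. Book value $67,648.
Year 10 (final): $67,648 − $39,600 = $28,048. Book value $39,600.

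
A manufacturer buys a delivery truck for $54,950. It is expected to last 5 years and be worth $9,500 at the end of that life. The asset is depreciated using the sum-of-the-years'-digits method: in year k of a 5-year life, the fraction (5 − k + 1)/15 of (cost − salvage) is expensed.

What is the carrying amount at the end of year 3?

Depreciable base = $54,950 − $9,500 = $45,450.
Sum of the years' digits = 5+4+3+2+1 = 15.
Year 1: $45,450 × 5/15 = $15,150. Book value $39,800.
Year 2: $45,450 × 4/15 = $12,120. Book value $27,680.
Year 3: $45,450 × 3/15 = $9,090. Book value $18,590.

$18,590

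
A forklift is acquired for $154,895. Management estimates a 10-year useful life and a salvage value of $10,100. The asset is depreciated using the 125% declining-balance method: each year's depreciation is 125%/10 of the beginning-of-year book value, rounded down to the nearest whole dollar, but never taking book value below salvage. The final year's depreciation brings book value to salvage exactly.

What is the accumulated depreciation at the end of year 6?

Depreciable base = $154,895 − $10,100 = $144,795.
Year 1: ⌊$154,895 × 125%/10⌋ = $19,361. Book value $135,534.
Year 2: ⌊$135,534 × 125%/10⌋ = $16,941. Book value $118,593.
Year 3: ⌊$118,593 × 125%/10⌋ = $14,824. Book value $103,769.
Year 4: ⌊$103,769 × 125%/10⌋ = $12,971. Book value $90,798.
Year 5: ⌊$90,798 × 125%/10⌋ = $11,349. Book value $79,449.
Year 6: ⌊$79,449 × 125%/10⌋ = $9,931. Book value $69,518.
Accumulated through year 6 = $154,895 − $69,518 = $85,377.

$85,377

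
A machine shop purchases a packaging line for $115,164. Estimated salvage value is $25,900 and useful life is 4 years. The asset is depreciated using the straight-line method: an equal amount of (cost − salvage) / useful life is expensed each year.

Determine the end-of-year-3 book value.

Depreciable base = $115,164 − $25,900 = $89,264.
Annual expense = $89,264 / 4 = $22,316.
End of year 1: book value $92,848.
End of year 2: book value $70,532.
End of year 3: book value $48,216.

$48,216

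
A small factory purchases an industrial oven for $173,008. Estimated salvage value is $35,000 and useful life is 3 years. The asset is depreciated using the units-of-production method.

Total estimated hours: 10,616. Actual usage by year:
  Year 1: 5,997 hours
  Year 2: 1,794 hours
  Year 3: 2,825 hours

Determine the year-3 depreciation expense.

$36,725

Depreciable base = $173,008 − $35,000 = $138,008.
Rate = $138,008 / 10,616 hours = $13 per hour.
Year 1: 5,997 × $13 = $77,961. Book value $95,047.
Year 2: 1,794 × $13 = $23,322. Book value $71,725.
Year 3: 2,825 × $13 = $36,725. Book value $35,000.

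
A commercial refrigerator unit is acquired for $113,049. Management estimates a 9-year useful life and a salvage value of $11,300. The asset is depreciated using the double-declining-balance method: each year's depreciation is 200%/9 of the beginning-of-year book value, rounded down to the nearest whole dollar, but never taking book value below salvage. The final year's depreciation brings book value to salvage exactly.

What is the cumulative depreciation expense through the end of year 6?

Depreciable base = $113,049 − $11,300 = $101,749.
Year 1: ⌊$113,049 × 200%/9⌋ = $25,122. Book value $87,927.
Year 2: ⌊$87,927 × 200%/9⌋ = $19,539. Book value $68,388.
Year 3: ⌊$68,388 × 200%/9⌋ = $15,197. Book value $53,191.
Year 4: ⌊$53,191 × 200%/9⌋ = $11,820. Book value $41,371.
Year 5: ⌊$41,371 × 200%/9⌋ = $9,193. Book value $32,178.
Year 6: ⌊$32,178 × 200%/9⌋ = $7,150. Book value $25,028.
Accumulated through year 6 = $113,049 − $25,028 = $88,021.

$88,021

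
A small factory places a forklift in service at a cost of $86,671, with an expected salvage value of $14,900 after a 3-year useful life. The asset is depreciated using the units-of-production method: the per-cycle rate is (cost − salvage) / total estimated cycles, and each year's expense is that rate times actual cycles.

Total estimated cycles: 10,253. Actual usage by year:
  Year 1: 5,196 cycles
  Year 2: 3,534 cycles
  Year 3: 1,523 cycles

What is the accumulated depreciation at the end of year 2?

$61,110

Depreciable base = $86,671 − $14,900 = $71,771.
Rate = $71,771 / 10,253 cycles = $7 per cycle.
Year 1: 5,196 × $7 = $36,372. Book value $50,299.
Year 2: 3,534 × $7 = $24,738. Book value $25,561.
Accumulated through year 2 = $86,671 − $25,561 = $61,110.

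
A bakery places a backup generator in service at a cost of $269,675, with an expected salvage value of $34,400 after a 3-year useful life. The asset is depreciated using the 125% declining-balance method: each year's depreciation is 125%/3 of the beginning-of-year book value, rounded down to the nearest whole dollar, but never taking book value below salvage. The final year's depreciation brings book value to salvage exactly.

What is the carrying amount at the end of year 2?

Depreciable base = $269,675 − $34,400 = $235,275.
Year 1: ⌊$269,675 × 125%/3⌋ = $112,364. Book value $157,311.
Year 2: ⌊$157,311 × 125%/3⌋ = $65,546. Book value $91,765.

$91,765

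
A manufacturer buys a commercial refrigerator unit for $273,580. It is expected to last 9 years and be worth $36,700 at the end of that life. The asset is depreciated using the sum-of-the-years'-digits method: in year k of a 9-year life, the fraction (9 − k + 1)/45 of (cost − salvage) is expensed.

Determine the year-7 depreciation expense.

Depreciable base = $273,580 − $36,700 = $236,880.
Sum of the years' digits = 9+8+7+6+5+4+3+2+1 = 45.
Year 1: $236,880 × 9/45 = $47,376. Book value $226,204.
Year 2: $236,880 × 8/45 = $42,112. Book value $184,092.
Year 3: $236,880 × 7/45 = $36,848. Book value $147,244.
Year 4: $236,880 × 6/45 = $31,584. Book value $115,660.
Year 5: $236,880 × 5/45 = $26,320. Book value $89,340.
Year 6: $236,880 × 4/45 = $21,056. Book value $68,284.
Year 7: $236,880 × 3/45 = $15,792. Book value $52,492.

$15,792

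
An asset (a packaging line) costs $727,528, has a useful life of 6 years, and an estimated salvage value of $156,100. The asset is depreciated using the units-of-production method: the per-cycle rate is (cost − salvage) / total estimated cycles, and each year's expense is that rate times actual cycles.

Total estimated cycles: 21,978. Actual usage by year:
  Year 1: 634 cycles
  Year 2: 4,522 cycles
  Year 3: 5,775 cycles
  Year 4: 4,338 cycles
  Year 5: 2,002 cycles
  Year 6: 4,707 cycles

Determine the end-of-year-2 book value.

$593,472

Depreciable base = $727,528 − $156,100 = $571,428.
Rate = $571,428 / 21,978 cycles = $26 per cycle.
Year 1: 634 × $26 = $16,484. Book value $711,044.
Year 2: 4,522 × $26 = $117,572. Book value $593,472.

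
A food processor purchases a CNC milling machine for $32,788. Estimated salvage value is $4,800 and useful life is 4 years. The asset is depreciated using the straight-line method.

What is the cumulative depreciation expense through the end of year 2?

$13,994

Depreciable base = $32,788 − $4,800 = $27,988.
Annual expense = $27,988 / 4 = $6,997.
End of year 1: book value $25,791.
End of year 2: book value $18,794.
Accumulated through year 2 = $32,788 − $18,794 = $13,994.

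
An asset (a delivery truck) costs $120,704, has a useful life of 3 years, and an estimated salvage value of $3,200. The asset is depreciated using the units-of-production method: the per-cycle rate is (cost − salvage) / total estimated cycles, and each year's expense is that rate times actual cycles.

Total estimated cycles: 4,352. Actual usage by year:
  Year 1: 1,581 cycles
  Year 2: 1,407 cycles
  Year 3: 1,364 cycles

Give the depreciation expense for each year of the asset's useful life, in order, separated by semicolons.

$42,687; $37,989; $36,828

Depreciable base = $120,704 − $3,200 = $117,504.
Rate = $117,504 / 4,352 cycles = $27 per cycle.
Year 1: 1,581 × $27 = $42,687. Book value $78,017.
Year 2: 1,407 × $27 = $37,989. Book value $40,028.
Year 3: 1,364 × $27 = $36,828. Book value $3,200.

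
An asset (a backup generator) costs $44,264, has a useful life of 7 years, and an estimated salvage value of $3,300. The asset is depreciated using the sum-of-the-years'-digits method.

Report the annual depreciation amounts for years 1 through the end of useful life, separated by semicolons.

Depreciable base = $44,264 − $3,300 = $40,964.
Sum of the years' digits = 7+6+5+4+3+2+1 = 28.
Year 1: $40,964 × 7/28 = $10,241. Book value $34,023.
Year 2: $40,964 × 6/28 = $8,778. Book value $25,245.
Year 3: $40,964 × 5/28 = $7,315. Book value $17,930.
Year 4: $40,964 × 4/28 = $5,852. Book value $12,078.
Year 5: $40,964 × 3/28 = $4,389. Book value $7,689.
Year 6: $40,964 × 2/28 = $2,926. Book value $4,763.
Year 7: $40,964 × 1/28 = $1,463. Book value $3,300.

$10,241; $8,778; $7,315; $5,852; $4,389; $2,926; $1,463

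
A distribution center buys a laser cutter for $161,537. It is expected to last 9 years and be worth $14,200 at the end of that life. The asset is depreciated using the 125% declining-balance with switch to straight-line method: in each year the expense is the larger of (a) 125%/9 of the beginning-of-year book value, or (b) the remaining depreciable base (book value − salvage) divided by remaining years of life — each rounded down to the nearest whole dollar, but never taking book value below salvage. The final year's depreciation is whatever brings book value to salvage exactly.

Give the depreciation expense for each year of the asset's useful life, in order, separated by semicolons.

$22,435; $19,319; $16,636; $14,824; $14,824; $14,824; $14,825; $14,825; $14,825

Depreciable base = $161,537 − $14,200 = $147,337.
Year 1: DB = ⌊$161,537 × 125%/9⌋ = $22,435; SL = ⌊$147,337/9⌋ = $16,370 → take DB $22,435. Book value $139,102.
Year 2: DB = ⌊$139,102 × 125%/9⌋ = $19,319; SL = ⌊$124,902/8⌋ = $15,612 → take DB $19,319. Book value $119,783.
Year 3: DB = ⌊$119,783 × 125%/9⌋ = $16,636; SL = ⌊$105,583/7⌋ = $15,083 → take DB $16,636. Book value $103,147.
Year 4: DB = ⌊$103,147 × 125%/9⌋ = $14,325; SL = ⌊$88,947/6⌋ = $14,824 → take SL $14,824. Book value $88,323.
Year 5: DB = ⌊$88,323 × 125%/9⌋ = $12,267; SL = ⌊$74,123/5⌋ = $14,824 → take SL $14,824. Book value $73,499.
Year 6: DB = ⌊$73,499 × 125%/9⌋ = $10,208; SL = ⌊$59,299/4⌋ = $14,824 → take SL $14,824. Book value $58,675.
Year 7: DB = ⌊$58,675 × 125%/9⌋ = $8,149; SL = ⌊$44,475/3⌋ = $14,825 → take SL $14,825. Book value $43,850.
Year 8: DB = ⌊$43,850 × 125%/9⌋ = $6,090; SL = ⌊$29,650/2⌋ = $14,825 → take SL $14,825. Book value $29,025.
Year 9 (final): $29,025 − $14,200 = $14,825. Book value $14,200.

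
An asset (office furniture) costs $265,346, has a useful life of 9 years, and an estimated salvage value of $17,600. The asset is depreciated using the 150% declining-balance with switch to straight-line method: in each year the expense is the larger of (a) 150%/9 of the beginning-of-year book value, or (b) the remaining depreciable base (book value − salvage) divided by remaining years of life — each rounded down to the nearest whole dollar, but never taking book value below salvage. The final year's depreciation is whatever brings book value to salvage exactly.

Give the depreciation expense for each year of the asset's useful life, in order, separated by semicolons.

Depreciable base = $265,346 − $17,600 = $247,746.
Year 1: DB = ⌊$265,346 × 150%/9⌋ = $44,224; SL = ⌊$247,746/9⌋ = $27,527 → take DB $44,224. Book value $221,122.
Year 2: DB = ⌊$221,122 × 150%/9⌋ = $36,853; SL = ⌊$203,522/8⌋ = $25,440 → take DB $36,853. Book value $184,269.
Year 3: DB = ⌊$184,269 × 150%/9⌋ = $30,711; SL = ⌊$166,669/7⌋ = $23,809 → take DB $30,711. Book value $153,558.
Year 4: DB = ⌊$153,558 × 150%/9⌋ = $25,593; SL = ⌊$135,958/6⌋ = $22,659 → take DB $25,593. Book value $127,965.
Year 5: DB = ⌊$127,965 × 150%/9⌋ = $21,327; SL = ⌊$110,365/5⌋ = $22,073 → take SL $22,073. Book value $105,892.
Year 6: DB = ⌊$105,892 × 150%/9⌋ = $17,648; SL = ⌊$88,292/4⌋ = $22,073 → take SL $22,073. Book value $83,819.
Year 7: DB = ⌊$83,819 × 150%/9⌋ = $13,969; SL = ⌊$66,219/3⌋ = $22,073 → take SL $22,073. Book value $61,746.
Year 8: DB = ⌊$61,746 × 150%/9⌋ = $10,291; SL = ⌊$44,146/2⌋ = $22,073 → take SL $22,073. Book value $39,673.
Year 9 (final): $39,673 − $17,600 = $22,073. Book value $17,600.

$44,224; $36,853; $30,711; $25,593; $22,073; $22,073; $22,073; $22,073; $22,073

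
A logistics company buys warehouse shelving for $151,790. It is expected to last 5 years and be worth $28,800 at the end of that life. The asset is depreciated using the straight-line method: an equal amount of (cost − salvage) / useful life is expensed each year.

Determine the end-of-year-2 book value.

$102,594

Depreciable base = $151,790 − $28,800 = $122,990.
Annual expense = $122,990 / 5 = $24,598.
End of year 1: book value $127,192.
End of year 2: book value $102,594.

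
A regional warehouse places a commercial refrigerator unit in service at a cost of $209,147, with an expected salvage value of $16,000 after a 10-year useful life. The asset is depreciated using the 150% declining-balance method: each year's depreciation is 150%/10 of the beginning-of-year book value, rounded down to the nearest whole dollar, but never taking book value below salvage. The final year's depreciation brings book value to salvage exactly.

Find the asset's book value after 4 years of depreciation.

Depreciable base = $209,147 − $16,000 = $193,147.
Year 1: ⌊$209,147 × 150%/10⌋ = $31,372. Book value $177,775.
Year 2: ⌊$177,775 × 150%/10⌋ = $26,666. Book value $151,109.
Year 3: ⌊$151,109 × 150%/10⌋ = $22,666. Book value $128,443.
Year 4: ⌊$128,443 × 150%/10⌋ = $19,266. Book value $109,177.

$109,177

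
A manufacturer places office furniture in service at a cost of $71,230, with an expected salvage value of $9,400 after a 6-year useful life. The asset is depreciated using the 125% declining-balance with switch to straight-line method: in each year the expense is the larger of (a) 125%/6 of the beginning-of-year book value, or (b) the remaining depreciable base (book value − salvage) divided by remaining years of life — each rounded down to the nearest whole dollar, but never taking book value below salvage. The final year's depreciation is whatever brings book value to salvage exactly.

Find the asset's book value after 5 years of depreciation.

$18,048

Depreciable base = $71,230 − $9,400 = $61,830.
Year 1: DB = ⌊$71,230 × 125%/6⌋ = $14,839; SL = ⌊$61,830/6⌋ = $10,305 → take DB $14,839. Book value $56,391.
Year 2: DB = ⌊$56,391 × 125%/6⌋ = $11,748; SL = ⌊$46,991/5⌋ = $9,398 → take DB $11,748. Book value $44,643.
Year 3: DB = ⌊$44,643 × 125%/6⌋ = $9,300; SL = ⌊$35,243/4⌋ = $8,810 → take DB $9,300. Book value $35,343.
Year 4: DB = ⌊$35,343 × 125%/6⌋ = $7,363; SL = ⌊$25,943/3⌋ = $8,647 → take SL $8,647. Book value $26,696.
Year 5: DB = ⌊$26,696 × 125%/6⌋ = $5,561; SL = ⌊$17,296/2⌋ = $8,648 → take SL $8,648. Book value $18,048.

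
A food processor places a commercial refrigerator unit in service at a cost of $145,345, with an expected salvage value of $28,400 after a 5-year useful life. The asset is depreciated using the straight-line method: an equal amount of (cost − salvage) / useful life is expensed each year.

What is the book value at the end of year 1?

Depreciable base = $145,345 − $28,400 = $116,945.
Annual expense = $116,945 / 5 = $23,389.
End of year 1: book value $121,956.

$121,956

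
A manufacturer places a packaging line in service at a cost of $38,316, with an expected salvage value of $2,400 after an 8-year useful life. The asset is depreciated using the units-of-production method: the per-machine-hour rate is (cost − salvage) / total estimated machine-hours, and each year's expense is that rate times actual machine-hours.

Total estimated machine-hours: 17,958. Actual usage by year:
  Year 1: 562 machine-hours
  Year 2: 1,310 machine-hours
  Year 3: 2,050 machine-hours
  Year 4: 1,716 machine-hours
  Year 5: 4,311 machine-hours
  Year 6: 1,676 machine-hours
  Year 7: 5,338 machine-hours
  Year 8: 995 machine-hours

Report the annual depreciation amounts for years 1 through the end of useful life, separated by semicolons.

$1,124; $2,620; $4,100; $3,432; $8,622; $3,352; $10,676; $1,990

Depreciable base = $38,316 − $2,400 = $35,916.
Rate = $35,916 / 17,958 machine-hours = $2 per machine-hour.
Year 1: 562 × $2 = $1,124. Book value $37,192.
Year 2: 1,310 × $2 = $2,620. Book value $34,572.
Year 3: 2,050 × $2 = $4,100. Book value $30,472.
Year 4: 1,716 × $2 = $3,432. Book value $27,040.
Year 5: 4,311 × $2 = $8,622. Book value $18,418.
Year 6: 1,676 × $2 = $3,352. Book value $15,066.
Year 7: 5,338 × $2 = $10,676. Book value $4,390.
Year 8: 995 × $2 = $1,990. Book value $2,400.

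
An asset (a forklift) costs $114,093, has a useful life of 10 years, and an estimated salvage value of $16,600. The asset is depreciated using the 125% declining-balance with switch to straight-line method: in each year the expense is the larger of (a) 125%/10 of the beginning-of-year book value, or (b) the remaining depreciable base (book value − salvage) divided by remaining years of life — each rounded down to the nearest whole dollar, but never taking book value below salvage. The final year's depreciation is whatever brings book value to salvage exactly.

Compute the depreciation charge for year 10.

Depreciable base = $114,093 − $16,600 = $97,493.
Year 1: DB = ⌊$114,093 × 125%/10⌋ = $14,261; SL = ⌊$97,493/10⌋ = $9,749 → take DB $14,261. Book value $99,832.
Year 2: DB = ⌊$99,832 × 125%/10⌋ = $12,479; SL = ⌊$83,232/9⌋ = $9,248 → take DB $12,479. Book value $87,353.
Year 3: DB = ⌊$87,353 × 125%/10⌋ = $10,919; SL = ⌊$70,753/8⌋ = $8,844 → take DB $10,919. Book value $76,434.
Year 4: DB = ⌊$76,434 × 125%/10⌋ = $9,554; SL = ⌊$59,834/7⌋ = $8,547 → take DB $9,554. Book value $66,880.
Year 5: DB = ⌊$66,880 × 125%/10⌋ = $8,360; SL = ⌊$50,280/6⌋ = $8,380 → take SL $8,380. Book value $58,500.
Year 6: DB = ⌊$58,500 × 125%/10⌋ = $7,312; SL = ⌊$41,900/5⌋ = $8,380 → take SL $8,380. Book value $50,120.
Year 7: DB = ⌊$50,120 × 125%/10⌋ = $6,265; SL = ⌊$33,520/4⌋ = $8,380 → take SL $8,380. Book value $41,740.
Year 8: DB = ⌊$41,740 × 125%/10⌋ = $5,217; SL = ⌊$25,140/3⌋ = $8,380 → take SL $8,380. Book value $33,360.
Year 9: DB = ⌊$33,360 × 125%/10⌋ = $4,170; SL = ⌊$16,760/2⌋ = $8,380 → take SL $8,380. Book value $24,980.
Year 10 (final): $24,980 − $16,600 = $8,380. Book value $16,600.

$8,380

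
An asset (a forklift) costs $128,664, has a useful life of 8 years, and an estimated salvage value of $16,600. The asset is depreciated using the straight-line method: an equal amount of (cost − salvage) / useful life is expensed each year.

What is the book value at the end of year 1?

$114,656

Depreciable base = $128,664 − $16,600 = $112,064.
Annual expense = $112,064 / 8 = $14,008.
End of year 1: book value $114,656.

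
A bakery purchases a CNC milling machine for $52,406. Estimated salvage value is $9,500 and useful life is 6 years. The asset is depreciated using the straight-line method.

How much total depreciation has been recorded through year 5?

$35,755

Depreciable base = $52,406 − $9,500 = $42,906.
Annual expense = $42,906 / 6 = $7,151.
End of year 1: book value $45,255.
End of year 2: book value $38,104.
End of year 3: book value $30,953.
End of year 4: book value $23,802.
End of year 5: book value $16,651.
Accumulated through year 5 = $52,406 − $16,651 = $35,755.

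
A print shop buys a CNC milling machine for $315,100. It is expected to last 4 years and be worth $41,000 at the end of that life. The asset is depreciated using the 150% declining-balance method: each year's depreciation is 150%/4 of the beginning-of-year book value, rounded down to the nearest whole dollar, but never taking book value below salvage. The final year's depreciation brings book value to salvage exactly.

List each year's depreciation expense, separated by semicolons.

Depreciable base = $315,100 − $41,000 = $274,100.
Year 1: ⌊$315,100 × 150%/4⌋ = $118,162. Book value $196,938.
Year 2: ⌊$196,938 × 150%/4⌋ = $73,851. Book value $123,087.
Year 3: ⌊$123,087 × 150%/4⌋ = $46,157. Book value $76,930.
Year 4 (final): $76,930 − $41,000 = $35,930. Book value $41,000.

$118,162; $73,851; $46,157; $35,930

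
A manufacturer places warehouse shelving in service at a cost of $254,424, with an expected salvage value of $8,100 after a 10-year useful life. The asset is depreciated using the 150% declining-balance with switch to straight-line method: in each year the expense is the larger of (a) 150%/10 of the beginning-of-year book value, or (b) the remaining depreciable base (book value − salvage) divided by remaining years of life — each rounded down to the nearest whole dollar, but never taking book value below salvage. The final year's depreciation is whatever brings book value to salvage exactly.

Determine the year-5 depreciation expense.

Depreciable base = $254,424 − $8,100 = $246,324.
Year 1: DB = ⌊$254,424 × 150%/10⌋ = $38,163; SL = ⌊$246,324/10⌋ = $24,632 → take DB $38,163. Book value $216,261.
Year 2: DB = ⌊$216,261 × 150%/10⌋ = $32,439; SL = ⌊$208,161/9⌋ = $23,129 → take DB $32,439. Book value $183,822.
Year 3: DB = ⌊$183,822 × 150%/10⌋ = $27,573; SL = ⌊$175,722/8⌋ = $21,965 → take DB $27,573. Book value $156,249.
Year 4: DB = ⌊$156,249 × 150%/10⌋ = $23,437; SL = ⌊$148,149/7⌋ = $21,164 → take DB $23,437. Book value $132,812.
Year 5: DB = ⌊$132,812 × 150%/10⌋ = $19,921; SL = ⌊$124,712/6⌋ = $20,785 → take SL $20,785. Book value $112,027.

$20,785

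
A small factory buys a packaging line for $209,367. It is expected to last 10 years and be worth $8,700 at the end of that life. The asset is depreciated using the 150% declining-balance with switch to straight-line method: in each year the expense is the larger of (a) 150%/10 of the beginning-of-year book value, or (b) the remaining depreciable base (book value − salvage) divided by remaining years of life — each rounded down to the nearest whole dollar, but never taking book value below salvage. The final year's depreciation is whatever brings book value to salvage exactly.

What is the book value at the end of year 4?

$109,292

Depreciable base = $209,367 − $8,700 = $200,667.
Year 1: DB = ⌊$209,367 × 150%/10⌋ = $31,405; SL = ⌊$200,667/10⌋ = $20,066 → take DB $31,405. Book value $177,962.
Year 2: DB = ⌊$177,962 × 150%/10⌋ = $26,694; SL = ⌊$169,262/9⌋ = $18,806 → take DB $26,694. Book value $151,268.
Year 3: DB = ⌊$151,268 × 150%/10⌋ = $22,690; SL = ⌊$142,568/8⌋ = $17,821 → take DB $22,690. Book value $128,578.
Year 4: DB = ⌊$128,578 × 150%/10⌋ = $19,286; SL = ⌊$119,878/7⌋ = $17,125 → take DB $19,286. Book value $109,292.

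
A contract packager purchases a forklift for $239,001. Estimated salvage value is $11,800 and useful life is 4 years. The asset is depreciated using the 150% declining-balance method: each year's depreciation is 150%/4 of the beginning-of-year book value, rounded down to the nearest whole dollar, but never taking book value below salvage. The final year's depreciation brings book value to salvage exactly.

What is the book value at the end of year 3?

$58,350

Depreciable base = $239,001 − $11,800 = $227,201.
Year 1: ⌊$239,001 × 150%/4⌋ = $89,625. Book value $149,376.
Year 2: ⌊$149,376 × 150%/4⌋ = $56,016. Book value $93,360.
Year 3: ⌊$93,360 × 150%/4⌋ = $35,010. Book value $58,350.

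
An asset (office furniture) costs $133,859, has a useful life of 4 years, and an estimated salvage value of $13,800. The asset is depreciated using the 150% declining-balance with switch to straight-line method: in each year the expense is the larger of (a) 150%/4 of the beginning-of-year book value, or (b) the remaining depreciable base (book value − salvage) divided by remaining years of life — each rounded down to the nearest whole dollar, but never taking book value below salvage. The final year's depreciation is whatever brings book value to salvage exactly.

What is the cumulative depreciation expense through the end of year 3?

Depreciable base = $133,859 − $13,800 = $120,059.
Year 1: DB = ⌊$133,859 × 150%/4⌋ = $50,197; SL = ⌊$120,059/4⌋ = $30,014 → take DB $50,197. Book value $83,662.
Year 2: DB = ⌊$83,662 × 150%/4⌋ = $31,373; SL = ⌊$69,862/3⌋ = $23,287 → take DB $31,373. Book value $52,289.
Year 3: DB = ⌊$52,289 × 150%/4⌋ = $19,608; SL = ⌊$38,489/2⌋ = $19,244 → take DB $19,608. Book value $32,681.
Accumulated through year 3 = $133,859 − $32,681 = $101,178.

$101,178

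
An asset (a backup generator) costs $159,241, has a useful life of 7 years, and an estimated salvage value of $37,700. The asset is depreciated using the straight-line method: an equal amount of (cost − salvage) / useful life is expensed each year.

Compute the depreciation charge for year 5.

Depreciable base = $159,241 − $37,700 = $121,541.
Annual expense = $121,541 / 7 = $17,363.

$17,363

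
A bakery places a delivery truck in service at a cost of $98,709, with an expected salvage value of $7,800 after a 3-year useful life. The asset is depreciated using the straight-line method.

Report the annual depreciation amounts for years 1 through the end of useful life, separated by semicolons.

Depreciable base = $98,709 − $7,800 = $90,909.
Annual expense = $90,909 / 3 = $30,303.
End of year 1: book value $68,406.
End of year 2: book value $38,103.
End of year 3: book value $7,800.

$30,303; $30,303; $30,303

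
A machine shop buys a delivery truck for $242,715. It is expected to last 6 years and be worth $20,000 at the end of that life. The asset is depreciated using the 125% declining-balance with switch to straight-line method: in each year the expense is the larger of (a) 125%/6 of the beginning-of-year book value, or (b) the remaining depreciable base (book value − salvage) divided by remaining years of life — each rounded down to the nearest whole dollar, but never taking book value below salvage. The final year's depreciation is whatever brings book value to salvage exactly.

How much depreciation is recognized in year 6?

$33,030

Depreciable base = $242,715 − $20,000 = $222,715.
Year 1: DB = ⌊$242,715 × 125%/6⌋ = $50,565; SL = ⌊$222,715/6⌋ = $37,119 → take DB $50,565. Book value $192,150.
Year 2: DB = ⌊$192,150 × 125%/6⌋ = $40,031; SL = ⌊$172,150/5⌋ = $34,430 → take DB $40,031. Book value $152,119.
Year 3: DB = ⌊$152,119 × 125%/6⌋ = $31,691; SL = ⌊$132,119/4⌋ = $33,029 → take SL $33,029. Book value $119,090.
Year 4: DB = ⌊$119,090 × 125%/6⌋ = $24,810; SL = ⌊$99,090/3⌋ = $33,030 → take SL $33,030. Book value $86,060.
Year 5: DB = ⌊$86,060 × 125%/6⌋ = $17,929; SL = ⌊$66,060/2⌋ = $33,030 → take SL $33,030. Book value $53,030.
Year 6 (final): $53,030 − $20,000 = $33,030. Book value $20,000.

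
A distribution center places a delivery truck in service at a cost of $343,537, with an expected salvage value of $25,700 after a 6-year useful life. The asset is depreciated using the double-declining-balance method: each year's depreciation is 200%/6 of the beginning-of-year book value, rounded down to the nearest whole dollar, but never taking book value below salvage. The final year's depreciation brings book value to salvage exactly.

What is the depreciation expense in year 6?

$19,540

Depreciable base = $343,537 − $25,700 = $317,837.
Year 1: ⌊$343,537 × 200%/6⌋ = $114,512. Book value $229,025.
Year 2: ⌊$229,025 × 200%/6⌋ = $76,341. Book value $152,684.
Year 3: ⌊$152,684 × 200%/6⌋ = $50,894. Book value $101,790.
Year 4: ⌊$101,790 × 200%/6⌋ = $33,930. Book value $67,860.
Year 5: ⌊$67,860 × 200%/6⌋ = $22,620. Book value $45,240.
Year 6 (final): $45,240 − $25,700 = $19,540. Book value $25,700.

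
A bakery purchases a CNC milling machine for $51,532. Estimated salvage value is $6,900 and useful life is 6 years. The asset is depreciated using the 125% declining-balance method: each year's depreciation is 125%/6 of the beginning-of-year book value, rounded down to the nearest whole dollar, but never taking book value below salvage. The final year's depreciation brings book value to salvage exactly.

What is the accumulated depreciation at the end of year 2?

$19,234

Depreciable base = $51,532 − $6,900 = $44,632.
Year 1: ⌊$51,532 × 125%/6⌋ = $10,735. Book value $40,797.
Year 2: ⌊$40,797 × 125%/6⌋ = $8,499. Book value $32,298.
Accumulated through year 2 = $51,532 − $32,298 = $19,234.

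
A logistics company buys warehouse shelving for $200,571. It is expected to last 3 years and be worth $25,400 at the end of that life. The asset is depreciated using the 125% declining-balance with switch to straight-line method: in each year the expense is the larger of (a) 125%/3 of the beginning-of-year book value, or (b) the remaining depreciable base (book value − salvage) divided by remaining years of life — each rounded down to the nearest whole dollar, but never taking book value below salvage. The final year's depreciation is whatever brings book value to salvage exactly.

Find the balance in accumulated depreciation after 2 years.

$132,321

Depreciable base = $200,571 − $25,400 = $175,171.
Year 1: DB = ⌊$200,571 × 125%/3⌋ = $83,571; SL = ⌊$175,171/3⌋ = $58,390 → take DB $83,571. Book value $117,000.
Year 2: DB = ⌊$117,000 × 125%/3⌋ = $48,750; SL = ⌊$91,600/2⌋ = $45,800 → take DB $48,750. Book value $68,250.
Accumulated through year 2 = $200,571 − $68,250 = $132,321.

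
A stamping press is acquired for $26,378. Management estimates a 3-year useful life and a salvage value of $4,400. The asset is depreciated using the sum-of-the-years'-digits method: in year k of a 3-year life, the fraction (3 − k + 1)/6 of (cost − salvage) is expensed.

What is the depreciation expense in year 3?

Depreciable base = $26,378 − $4,400 = $21,978.
Sum of the years' digits = 3+2+1 = 6.
Year 1: $21,978 × 3/6 = $10,989. Book value $15,389.
Year 2: $21,978 × 2/6 = $7,326. Book value $8,063.
Year 3: $21,978 × 1/6 = $3,663. Book value $4,400.

$3,663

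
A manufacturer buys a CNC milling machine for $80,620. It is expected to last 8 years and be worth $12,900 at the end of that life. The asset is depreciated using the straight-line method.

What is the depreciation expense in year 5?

$8,465

Depreciable base = $80,620 − $12,900 = $67,720.
Annual expense = $67,720 / 8 = $8,465.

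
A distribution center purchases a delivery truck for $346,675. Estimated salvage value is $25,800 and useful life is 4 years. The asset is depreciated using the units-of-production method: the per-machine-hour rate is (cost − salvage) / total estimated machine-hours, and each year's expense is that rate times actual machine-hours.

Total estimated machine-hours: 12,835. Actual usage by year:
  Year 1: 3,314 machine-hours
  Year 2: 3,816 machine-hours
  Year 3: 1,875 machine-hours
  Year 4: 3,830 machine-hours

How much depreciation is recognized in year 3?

$46,875

Depreciable base = $346,675 − $25,800 = $320,875.
Rate = $320,875 / 12,835 machine-hours = $25 per machine-hour.
Year 1: 3,314 × $25 = $82,850. Book value $263,825.
Year 2: 3,816 × $25 = $95,400. Book value $168,425.
Year 3: 1,875 × $25 = $46,875. Book value $121,550.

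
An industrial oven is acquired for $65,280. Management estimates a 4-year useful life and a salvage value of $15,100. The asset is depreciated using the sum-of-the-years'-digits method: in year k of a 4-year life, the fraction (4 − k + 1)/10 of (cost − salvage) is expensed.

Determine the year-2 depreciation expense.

Depreciable base = $65,280 − $15,100 = $50,180.
Sum of the years' digits = 4+3+2+1 = 10.
Year 1: $50,180 × 4/10 = $20,072. Book value $45,208.
Year 2: $50,180 × 3/10 = $15,054. Book value $30,154.

$15,054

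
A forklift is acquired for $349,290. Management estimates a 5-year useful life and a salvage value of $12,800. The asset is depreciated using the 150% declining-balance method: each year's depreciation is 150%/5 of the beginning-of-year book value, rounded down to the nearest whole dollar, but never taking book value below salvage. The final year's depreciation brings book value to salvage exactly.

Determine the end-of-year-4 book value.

Depreciable base = $349,290 − $12,800 = $336,490.
Year 1: ⌊$349,290 × 150%/5⌋ = $104,787. Book value $244,503.
Year 2: ⌊$244,503 × 150%/5⌋ = $73,350. Book value $171,153.
Year 3: ⌊$171,153 × 150%/5⌋ = $51,345. Book value $119,808.
Year 4: ⌊$119,808 × 150%/5⌋ = $35,942. Book value $83,866.

$83,866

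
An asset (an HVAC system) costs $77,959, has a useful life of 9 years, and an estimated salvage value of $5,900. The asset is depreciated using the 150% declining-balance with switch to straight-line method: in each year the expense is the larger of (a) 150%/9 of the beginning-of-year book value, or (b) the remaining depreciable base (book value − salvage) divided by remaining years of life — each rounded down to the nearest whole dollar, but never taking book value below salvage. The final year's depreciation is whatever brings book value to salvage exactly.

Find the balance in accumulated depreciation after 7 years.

$59,379

Depreciable base = $77,959 − $5,900 = $72,059.
Year 1: DB = ⌊$77,959 × 150%/9⌋ = $12,993; SL = ⌊$72,059/9⌋ = $8,006 → take DB $12,993. Book value $64,966.
Year 2: DB = ⌊$64,966 × 150%/9⌋ = $10,827; SL = ⌊$59,066/8⌋ = $7,383 → take DB $10,827. Book value $54,139.
Year 3: DB = ⌊$54,139 × 150%/9⌋ = $9,023; SL = ⌊$48,239/7⌋ = $6,891 → take DB $9,023. Book value $45,116.
Year 4: DB = ⌊$45,116 × 150%/9⌋ = $7,519; SL = ⌊$39,216/6⌋ = $6,536 → take DB $7,519. Book value $37,597.
Year 5: DB = ⌊$37,597 × 150%/9⌋ = $6,266; SL = ⌊$31,697/5⌋ = $6,339 → take SL $6,339. Book value $31,258.
Year 6: DB = ⌊$31,258 × 150%/9⌋ = $5,209; SL = ⌊$25,358/4⌋ = $6,339 → take SL $6,339. Book value $24,919.
Year 7: DB = ⌊$24,919 × 150%/9⌋ = $4,153; SL = ⌊$19,019/3⌋ = $6,339 → take SL $6,339. Book value $18,580.
Accumulated through year 7 = $77,959 − $18,580 = $59,379.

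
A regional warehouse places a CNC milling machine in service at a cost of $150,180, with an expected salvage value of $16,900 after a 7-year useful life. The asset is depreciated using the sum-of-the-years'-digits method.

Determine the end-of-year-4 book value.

$45,460

Depreciable base = $150,180 − $16,900 = $133,280.
Sum of the years' digits = 7+6+5+4+3+2+1 = 28.
Year 1: $133,280 × 7/28 = $33,320. Book value $116,860.
Year 2: $133,280 × 6/28 = $28,560. Book value $88,300.
Year 3: $133,280 × 5/28 = $23,800. Book value $64,500.
Year 4: $133,280 × 4/28 = $19,040. Book value $45,460.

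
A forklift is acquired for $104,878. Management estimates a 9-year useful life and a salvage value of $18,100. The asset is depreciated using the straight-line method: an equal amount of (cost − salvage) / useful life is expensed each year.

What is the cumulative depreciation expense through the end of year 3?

Depreciable base = $104,878 − $18,100 = $86,778.
Annual expense = $86,778 / 9 = $9,642.
End of year 1: book value $95,236.
End of year 2: book value $85,594.
End of year 3: book value $75,952.
Accumulated through year 3 = $104,878 − $75,952 = $28,926.

$28,926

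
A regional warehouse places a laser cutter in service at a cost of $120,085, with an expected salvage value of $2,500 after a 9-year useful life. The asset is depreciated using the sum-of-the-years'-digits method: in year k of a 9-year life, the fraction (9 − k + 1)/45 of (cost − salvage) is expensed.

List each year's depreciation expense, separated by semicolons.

$23,517; $20,904; $18,291; $15,678; $13,065; $10,452; $7,839; $5,226; $2,613

Depreciable base = $120,085 − $2,500 = $117,585.
Sum of the years' digits = 9+8+7+6+5+4+3+2+1 = 45.
Year 1: $117,585 × 9/45 = $23,517. Book value $96,568.
Year 2: $117,585 × 8/45 = $20,904. Book value $75,664.
Year 3: $117,585 × 7/45 = $18,291. Book value $57,373.
Year 4: $117,585 × 6/45 = $15,678. Book value $41,695.
Year 5: $117,585 × 5/45 = $13,065. Book value $28,630.
Year 6: $117,585 × 4/45 = $10,452. Book value $18,178.
Year 7: $117,585 × 3/45 = $7,839. Book value $10,339.
Year 8: $117,585 × 2/45 = $5,226. Book value $5,113.
Year 9: $117,585 × 1/45 = $2,613. Book value $2,500.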